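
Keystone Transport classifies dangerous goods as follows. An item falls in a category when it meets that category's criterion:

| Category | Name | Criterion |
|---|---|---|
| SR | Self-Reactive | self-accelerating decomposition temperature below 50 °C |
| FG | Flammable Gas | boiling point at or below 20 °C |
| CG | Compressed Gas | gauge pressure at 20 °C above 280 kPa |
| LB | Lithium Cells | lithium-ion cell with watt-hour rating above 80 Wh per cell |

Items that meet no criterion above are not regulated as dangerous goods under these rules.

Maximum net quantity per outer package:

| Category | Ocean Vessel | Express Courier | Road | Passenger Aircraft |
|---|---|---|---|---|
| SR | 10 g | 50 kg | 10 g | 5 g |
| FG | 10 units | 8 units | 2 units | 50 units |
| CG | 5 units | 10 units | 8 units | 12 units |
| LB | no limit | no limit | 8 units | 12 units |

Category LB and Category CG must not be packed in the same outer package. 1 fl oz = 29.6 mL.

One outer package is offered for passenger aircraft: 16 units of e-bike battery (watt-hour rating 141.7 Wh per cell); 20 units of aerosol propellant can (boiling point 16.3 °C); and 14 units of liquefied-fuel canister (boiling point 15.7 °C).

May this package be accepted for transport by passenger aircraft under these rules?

The e-bike battery has watt-hour rating 141.7 Wh per cell, which is > 80 Wh per cell, so it is Category LB (Lithium Cells).
Aerosol propellant can: boiling point 16.3 °C ≤ 20 °C → Category FG (Flammable Gas).
With boiling point 15.7 °C (≤ 20 °C), the liquefied-fuel canister falls in Category FG.
Category LB quantity: 16 units.
16 units exceeds the passenger aircraft limit of 12 units for Category LB.
Total Category FG: 20 units + 14 units = 34 units.
34 units ≤ 50 units (passenger aircraft limit, Category FG) — within limit.
The segregation rule (Category LB with Category CG) does not apply to Category LB with Category FG.

No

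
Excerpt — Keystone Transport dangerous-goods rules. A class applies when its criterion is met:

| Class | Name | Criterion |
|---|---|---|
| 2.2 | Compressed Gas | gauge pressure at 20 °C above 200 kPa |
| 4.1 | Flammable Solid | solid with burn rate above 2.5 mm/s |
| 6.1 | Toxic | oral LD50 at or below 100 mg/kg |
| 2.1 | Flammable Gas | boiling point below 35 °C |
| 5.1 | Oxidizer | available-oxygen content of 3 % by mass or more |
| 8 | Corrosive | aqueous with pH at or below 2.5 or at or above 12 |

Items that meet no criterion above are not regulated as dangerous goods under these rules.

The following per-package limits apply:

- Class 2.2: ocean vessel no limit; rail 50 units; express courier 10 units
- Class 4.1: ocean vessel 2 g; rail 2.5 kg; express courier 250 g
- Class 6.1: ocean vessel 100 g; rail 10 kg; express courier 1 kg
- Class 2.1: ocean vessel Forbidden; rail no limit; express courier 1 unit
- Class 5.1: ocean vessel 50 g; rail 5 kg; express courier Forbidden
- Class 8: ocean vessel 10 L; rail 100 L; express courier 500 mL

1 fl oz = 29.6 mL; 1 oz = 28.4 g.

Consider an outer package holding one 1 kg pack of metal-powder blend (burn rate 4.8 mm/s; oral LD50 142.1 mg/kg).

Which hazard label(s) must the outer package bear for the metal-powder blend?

Metal-powder blend: burn rate 4.8 mm/s > 2.5 mm/s → Class 4.1 (Flammable Solid).
Only the Class 4.1 label is required.

Class 4.1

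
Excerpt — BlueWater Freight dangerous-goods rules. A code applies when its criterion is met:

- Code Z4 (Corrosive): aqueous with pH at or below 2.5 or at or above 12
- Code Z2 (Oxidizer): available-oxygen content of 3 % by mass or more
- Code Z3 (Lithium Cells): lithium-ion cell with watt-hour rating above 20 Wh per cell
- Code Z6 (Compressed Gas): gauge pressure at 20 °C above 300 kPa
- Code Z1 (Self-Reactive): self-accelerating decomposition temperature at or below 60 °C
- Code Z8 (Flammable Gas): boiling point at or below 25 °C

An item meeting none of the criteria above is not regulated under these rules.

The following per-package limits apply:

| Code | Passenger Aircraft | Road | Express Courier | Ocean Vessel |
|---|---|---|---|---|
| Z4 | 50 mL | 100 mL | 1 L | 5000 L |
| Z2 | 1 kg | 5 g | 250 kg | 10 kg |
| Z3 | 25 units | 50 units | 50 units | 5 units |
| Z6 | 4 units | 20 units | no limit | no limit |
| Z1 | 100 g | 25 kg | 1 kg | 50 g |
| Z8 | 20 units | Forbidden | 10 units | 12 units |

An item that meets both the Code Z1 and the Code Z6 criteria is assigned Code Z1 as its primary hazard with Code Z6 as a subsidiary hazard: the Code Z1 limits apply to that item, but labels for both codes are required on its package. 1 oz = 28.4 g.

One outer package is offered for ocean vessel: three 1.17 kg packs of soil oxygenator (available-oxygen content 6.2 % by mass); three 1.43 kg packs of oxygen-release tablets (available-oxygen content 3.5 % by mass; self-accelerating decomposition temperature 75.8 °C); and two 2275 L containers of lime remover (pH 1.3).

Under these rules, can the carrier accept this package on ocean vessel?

Yes

The soil oxygenator has available-oxygen content 6.2 % by mass, which is ≥ 3 % by mass, so it is Code Z2 (Oxidizer).
Available-oxygen content 3.5 % by mass meets the Code Z2 criterion (Oxidizer), so the oxygen-release tablets are Code Z2.
pH 1.3 meets the Code Z4 criterion (Corrosive), so the lime remover is Code Z4.
Code Z2 net quantity: (three 1.17 kg packs = 3.51 kg) + (three 1.43 kg packs = 4.29 kg) = 7.8 kg.
7.8 kg is within the ocean vessel limit of 10 kg for Code Z2.
Code Z4 quantity: two 2275 L containers = 4550 L.
4550 L ≤ 5000 L (ocean vessel limit, Code Z4) — within limit.
Every hazard code is within its ocean vessel limit and no segregation rule is violated.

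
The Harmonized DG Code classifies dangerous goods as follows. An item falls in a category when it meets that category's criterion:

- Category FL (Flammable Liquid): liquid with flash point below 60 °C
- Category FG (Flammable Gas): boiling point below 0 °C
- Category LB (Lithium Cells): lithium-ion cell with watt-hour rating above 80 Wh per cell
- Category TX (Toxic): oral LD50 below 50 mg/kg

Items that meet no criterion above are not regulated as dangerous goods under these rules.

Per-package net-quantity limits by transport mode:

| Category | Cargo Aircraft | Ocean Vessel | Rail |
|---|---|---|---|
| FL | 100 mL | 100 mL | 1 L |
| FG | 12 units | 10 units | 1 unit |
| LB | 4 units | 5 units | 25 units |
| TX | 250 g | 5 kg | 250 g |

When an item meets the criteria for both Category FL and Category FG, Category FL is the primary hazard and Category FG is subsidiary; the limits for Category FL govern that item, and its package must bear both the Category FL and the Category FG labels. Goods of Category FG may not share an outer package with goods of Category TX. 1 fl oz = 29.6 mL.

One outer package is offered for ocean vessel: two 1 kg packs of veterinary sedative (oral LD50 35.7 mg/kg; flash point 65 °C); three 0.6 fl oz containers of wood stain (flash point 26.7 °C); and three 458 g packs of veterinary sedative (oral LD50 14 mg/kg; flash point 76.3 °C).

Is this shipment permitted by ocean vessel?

The veterinary sedative has oral LD50 35.7 mg/kg, which is < 50 mg/kg, so it is Category TX (Toxic).
The wood stain has flash point 26.7 °C, which is < 60 °C, so it is Category FL (Flammable Liquid).
Veterinary sedative: oral LD50 14 mg/kg < 50 mg/kg → Category TX (Toxic).
Category TX net quantity: (two 1 kg packs = 2 kg) + (three 458 g packs = 1.374 kg) = 3.374 kg.
3.374 kg is within the ocean vessel limit of 5 kg for Category TX.
Category FL quantity: three 0.6 fl oz containers = 53.28 mL.
53.28 mL ≤ 100 mL (ocean vessel limit, Category FL) — within limit.
The segregation rule (Category FG with Category TX) does not apply to Category TX with Category FL.
Every hazard category is within its ocean vessel limit and no segregation rule is violated.

Yes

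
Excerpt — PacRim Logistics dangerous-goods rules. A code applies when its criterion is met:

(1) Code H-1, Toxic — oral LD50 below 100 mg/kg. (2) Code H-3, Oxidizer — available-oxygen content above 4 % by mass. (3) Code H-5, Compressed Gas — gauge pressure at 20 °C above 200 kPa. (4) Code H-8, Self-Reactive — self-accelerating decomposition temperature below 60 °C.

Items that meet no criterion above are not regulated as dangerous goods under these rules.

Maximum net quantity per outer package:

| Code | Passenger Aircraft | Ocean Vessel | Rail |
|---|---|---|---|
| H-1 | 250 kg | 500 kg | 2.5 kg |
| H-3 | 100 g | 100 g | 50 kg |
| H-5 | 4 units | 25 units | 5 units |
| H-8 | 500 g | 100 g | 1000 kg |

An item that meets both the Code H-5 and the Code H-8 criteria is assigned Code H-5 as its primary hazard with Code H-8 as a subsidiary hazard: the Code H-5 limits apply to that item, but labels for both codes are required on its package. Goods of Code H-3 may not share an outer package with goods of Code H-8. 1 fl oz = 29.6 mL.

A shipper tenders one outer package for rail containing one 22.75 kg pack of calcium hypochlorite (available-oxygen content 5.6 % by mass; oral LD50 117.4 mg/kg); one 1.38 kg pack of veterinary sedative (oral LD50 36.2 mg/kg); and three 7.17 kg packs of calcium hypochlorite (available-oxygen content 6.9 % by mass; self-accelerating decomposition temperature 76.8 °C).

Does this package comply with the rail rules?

Yes

Calcium hypochlorite: available-oxygen content 5.6 % by mass > 4 % by mass → Code H-3 (Oxidizer).
With oral LD50 36.2 mg/kg (< 100 mg/kg), the veterinary sedative falls in Code H-1.
Calcium hypochlorite: available-oxygen content 6.9 % by mass > 4 % by mass → Code H-3 (Oxidizer).
Total Code H-3: 22.75 kg + (three 7.17 kg packs = 21.51 kg) = 44.26 kg.
44.26 kg is within the rail limit of 50 kg for Code H-3.
Code H-1 quantity: 1.38 kg.
That is within the Code H-1 rail limit of 2.5 kg.
The segregation rule (Code H-3 with Code H-8) does not apply to Code H-3 with Code H-1.
Every hazard code is within its rail limit and no segregation rule is violated.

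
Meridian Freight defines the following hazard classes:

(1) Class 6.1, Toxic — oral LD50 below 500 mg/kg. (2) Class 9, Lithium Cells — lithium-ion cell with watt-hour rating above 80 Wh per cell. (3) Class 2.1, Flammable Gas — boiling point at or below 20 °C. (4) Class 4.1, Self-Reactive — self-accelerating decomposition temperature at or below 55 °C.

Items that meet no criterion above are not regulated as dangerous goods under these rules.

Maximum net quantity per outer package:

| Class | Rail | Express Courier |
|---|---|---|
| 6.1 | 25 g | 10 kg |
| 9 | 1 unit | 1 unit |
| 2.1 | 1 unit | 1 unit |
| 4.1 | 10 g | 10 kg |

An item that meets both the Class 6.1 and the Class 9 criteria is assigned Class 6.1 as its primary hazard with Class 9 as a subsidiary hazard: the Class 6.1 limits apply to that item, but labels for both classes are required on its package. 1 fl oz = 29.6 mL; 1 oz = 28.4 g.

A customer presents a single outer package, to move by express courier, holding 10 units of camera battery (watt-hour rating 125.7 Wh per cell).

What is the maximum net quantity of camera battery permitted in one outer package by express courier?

1 unit

Camera battery: watt-hour rating 125.7 Wh per cell > 80 Wh per cell → Class 9 (Lithium Cells).
The express courier limit for Class 9 is 1 unit.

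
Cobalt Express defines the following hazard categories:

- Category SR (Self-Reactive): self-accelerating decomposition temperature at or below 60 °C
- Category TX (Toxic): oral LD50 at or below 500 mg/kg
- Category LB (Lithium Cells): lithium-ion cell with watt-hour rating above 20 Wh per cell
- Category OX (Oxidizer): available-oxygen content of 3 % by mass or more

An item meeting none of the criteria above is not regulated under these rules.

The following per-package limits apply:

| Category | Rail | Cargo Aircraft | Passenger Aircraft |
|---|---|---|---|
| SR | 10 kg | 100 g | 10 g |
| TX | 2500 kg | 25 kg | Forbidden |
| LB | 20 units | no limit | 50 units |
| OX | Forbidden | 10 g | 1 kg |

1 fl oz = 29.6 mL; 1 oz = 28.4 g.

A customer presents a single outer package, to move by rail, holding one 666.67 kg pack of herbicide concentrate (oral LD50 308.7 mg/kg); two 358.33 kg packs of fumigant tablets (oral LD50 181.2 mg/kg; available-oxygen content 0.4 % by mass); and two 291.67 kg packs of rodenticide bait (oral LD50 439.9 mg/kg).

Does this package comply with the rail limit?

Yes

With oral LD50 308.7 mg/kg (≤ 500 mg/kg), the herbicide concentrate falls in Category TX.
The fumigant tablets have oral LD50 181.2 mg/kg, which is ≤ 500 mg/kg, so they are Category TX (Toxic).
Rodenticide bait: oral LD50 439.9 mg/kg ≤ 500 mg/kg → Category TX (Toxic).
Total Category TX: 666.67 kg + (two 358.33 kg packs = 716.66 kg) + (two 291.67 kg packs = 583.34 kg) = 1966.67 kg.
1966.67 kg is within the rail limit of 2500 kg for Category TX.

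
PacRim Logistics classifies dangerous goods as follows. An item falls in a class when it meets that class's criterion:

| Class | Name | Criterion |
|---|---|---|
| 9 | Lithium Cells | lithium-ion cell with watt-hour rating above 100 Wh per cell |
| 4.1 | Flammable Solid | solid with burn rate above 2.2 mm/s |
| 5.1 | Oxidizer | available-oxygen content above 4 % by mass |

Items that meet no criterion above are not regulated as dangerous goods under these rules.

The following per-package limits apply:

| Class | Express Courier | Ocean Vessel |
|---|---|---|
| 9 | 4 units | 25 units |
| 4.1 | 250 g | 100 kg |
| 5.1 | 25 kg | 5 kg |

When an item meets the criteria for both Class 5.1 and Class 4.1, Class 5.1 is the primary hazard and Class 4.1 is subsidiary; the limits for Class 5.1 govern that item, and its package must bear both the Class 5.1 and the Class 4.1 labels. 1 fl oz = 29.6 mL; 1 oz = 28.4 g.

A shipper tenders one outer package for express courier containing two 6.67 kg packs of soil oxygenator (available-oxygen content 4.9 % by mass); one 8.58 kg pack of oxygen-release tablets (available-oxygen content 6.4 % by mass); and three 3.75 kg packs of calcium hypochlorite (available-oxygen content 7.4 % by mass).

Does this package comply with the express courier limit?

Soil oxygenator: available-oxygen content 4.9 % by mass > 4 % by mass → Class 5.1 (Oxidizer).
Oxygen-release tablets: available-oxygen content 6.4 % by mass > 4 % by mass → Class 5.1 (Oxidizer).
Available-oxygen content 7.4 % by mass meets the Class 5.1 criterion (Oxidizer), so the calcium hypochlorite is Class 5.1.
Class 5.1 net quantity: (two 6.67 kg packs = 13.34 kg) + 8.58 kg + (three 3.75 kg packs = 11.25 kg) = 33.17 kg.
33.17 kg > 25 kg (express courier limit, Class 5.1) — over the limit.

No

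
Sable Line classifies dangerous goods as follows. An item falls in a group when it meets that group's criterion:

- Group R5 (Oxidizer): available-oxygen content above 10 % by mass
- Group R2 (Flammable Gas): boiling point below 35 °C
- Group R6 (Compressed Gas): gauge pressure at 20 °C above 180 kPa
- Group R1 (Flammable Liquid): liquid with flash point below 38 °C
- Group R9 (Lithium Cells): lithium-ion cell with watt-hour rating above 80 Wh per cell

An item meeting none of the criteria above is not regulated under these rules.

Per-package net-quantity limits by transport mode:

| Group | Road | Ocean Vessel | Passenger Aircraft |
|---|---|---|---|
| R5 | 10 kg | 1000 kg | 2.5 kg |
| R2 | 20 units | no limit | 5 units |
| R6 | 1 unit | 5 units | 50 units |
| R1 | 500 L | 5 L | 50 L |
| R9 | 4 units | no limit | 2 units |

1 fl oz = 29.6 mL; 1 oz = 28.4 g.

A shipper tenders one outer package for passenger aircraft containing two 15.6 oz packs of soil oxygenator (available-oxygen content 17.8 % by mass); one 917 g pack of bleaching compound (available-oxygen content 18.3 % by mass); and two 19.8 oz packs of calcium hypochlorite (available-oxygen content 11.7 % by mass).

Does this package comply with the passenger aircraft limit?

No

Soil oxygenator: available-oxygen content 17.8 % by mass > 10 % by mass → Group R5 (Oxidizer).
The bleaching compound has available-oxygen content 18.3 % by mass, which is > 10 % by mass, so it is Group R5 (Oxidizer).
With available-oxygen content 11.7 % by mass (> 10 % by mass), the calcium hypochlorite falls in Group R5.
Group R5 net quantity: (two 15.6 oz packs = 886.08 g) + 917 g + (two 19.8 oz packs = 1124.64 g) = 2927.72 g.
That exceeds the Group R5 passenger aircraft limit of 2.5 kg.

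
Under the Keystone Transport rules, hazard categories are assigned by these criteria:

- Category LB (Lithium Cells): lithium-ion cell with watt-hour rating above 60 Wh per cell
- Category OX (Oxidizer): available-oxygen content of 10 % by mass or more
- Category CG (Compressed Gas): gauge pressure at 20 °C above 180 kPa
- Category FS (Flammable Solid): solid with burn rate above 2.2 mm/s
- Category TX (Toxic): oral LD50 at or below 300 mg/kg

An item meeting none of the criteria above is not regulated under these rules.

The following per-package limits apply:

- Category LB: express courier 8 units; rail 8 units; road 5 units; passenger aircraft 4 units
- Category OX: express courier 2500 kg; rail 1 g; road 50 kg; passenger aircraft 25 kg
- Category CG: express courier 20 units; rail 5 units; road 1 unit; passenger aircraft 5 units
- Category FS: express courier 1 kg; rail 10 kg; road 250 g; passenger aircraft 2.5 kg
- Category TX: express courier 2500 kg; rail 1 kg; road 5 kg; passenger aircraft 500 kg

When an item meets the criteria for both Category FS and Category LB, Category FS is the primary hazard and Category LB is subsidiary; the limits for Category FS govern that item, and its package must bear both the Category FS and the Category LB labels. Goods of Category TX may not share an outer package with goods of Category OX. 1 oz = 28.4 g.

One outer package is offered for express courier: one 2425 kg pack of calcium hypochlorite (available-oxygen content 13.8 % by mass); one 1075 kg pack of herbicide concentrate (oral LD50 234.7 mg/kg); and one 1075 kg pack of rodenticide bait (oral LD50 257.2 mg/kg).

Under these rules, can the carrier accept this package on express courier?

Calcium hypochlorite: available-oxygen content 13.8 % by mass ≥ 10 % by mass → Category OX (Oxidizer).
Oral LD50 234.7 mg/kg meets the Category TX criterion (Toxic), so the herbicide concentrate is Category TX.
With oral LD50 257.2 mg/kg (≤ 300 mg/kg), the rodenticide bait falls in Category TX.
Total Category TX: 1075 kg + 1075 kg = 2150 kg.
2150 kg ≤ 2500 kg (express courier limit, Category TX) — within limit.
Category OX quantity: 2425 kg.
2425 kg ≤ 2500 kg (express courier limit, Category OX) — within limit.
Category TX and Category OX may not share an outer package.

No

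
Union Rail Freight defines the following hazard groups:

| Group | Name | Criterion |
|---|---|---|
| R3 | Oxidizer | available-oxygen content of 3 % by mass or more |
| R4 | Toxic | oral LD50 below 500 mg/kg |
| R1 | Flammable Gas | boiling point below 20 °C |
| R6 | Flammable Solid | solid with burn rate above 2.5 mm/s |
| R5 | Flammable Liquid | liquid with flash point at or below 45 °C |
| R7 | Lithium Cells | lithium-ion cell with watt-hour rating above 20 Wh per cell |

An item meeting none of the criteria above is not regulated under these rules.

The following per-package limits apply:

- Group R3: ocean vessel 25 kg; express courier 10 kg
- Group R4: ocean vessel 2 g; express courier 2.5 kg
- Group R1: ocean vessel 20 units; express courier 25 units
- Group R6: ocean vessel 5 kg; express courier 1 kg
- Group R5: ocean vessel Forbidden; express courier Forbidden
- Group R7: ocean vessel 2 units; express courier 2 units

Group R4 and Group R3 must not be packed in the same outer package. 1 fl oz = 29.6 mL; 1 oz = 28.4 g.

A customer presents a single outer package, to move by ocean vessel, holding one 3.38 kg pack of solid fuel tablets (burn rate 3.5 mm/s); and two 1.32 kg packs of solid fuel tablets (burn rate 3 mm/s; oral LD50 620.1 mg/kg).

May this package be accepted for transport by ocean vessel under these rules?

No

The solid fuel tablets have burn rate 3.5 mm/s, which is > 2.5 mm/s, so they are Group R6 (Flammable Solid).
Burn rate 3 mm/s meets the Group R6 criterion (Flammable Solid), so the solid fuel tablets are Group R6.
Total Group R6: 3.38 kg + (two 1.32 kg packs = 2.64 kg) = 6.02 kg.
6.02 kg exceeds the ocean vessel limit of 5 kg for Group R6.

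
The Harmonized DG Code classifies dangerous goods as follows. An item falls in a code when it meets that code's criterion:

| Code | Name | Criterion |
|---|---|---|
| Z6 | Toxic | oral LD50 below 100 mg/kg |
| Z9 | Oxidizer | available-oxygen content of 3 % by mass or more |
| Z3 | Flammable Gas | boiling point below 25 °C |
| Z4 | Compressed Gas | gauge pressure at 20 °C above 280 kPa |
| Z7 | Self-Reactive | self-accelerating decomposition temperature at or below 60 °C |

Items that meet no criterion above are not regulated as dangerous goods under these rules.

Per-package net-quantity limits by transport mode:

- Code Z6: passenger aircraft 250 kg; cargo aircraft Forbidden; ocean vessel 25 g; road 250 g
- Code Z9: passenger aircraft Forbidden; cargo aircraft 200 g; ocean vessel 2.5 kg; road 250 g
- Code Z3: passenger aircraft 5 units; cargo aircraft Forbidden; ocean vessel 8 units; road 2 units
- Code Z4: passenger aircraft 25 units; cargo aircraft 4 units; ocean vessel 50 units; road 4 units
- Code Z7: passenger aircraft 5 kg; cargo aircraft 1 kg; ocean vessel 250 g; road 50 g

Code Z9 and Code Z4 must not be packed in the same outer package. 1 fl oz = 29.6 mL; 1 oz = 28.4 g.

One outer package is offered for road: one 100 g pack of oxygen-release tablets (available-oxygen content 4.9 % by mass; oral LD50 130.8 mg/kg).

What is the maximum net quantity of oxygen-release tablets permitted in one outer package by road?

250 g

The oxygen-release tablets have available-oxygen content 4.9 % by mass, which is ≥ 3 % by mass, so they are Code Z9 (Oxidizer).
The road limit for Code Z9 is 250 g.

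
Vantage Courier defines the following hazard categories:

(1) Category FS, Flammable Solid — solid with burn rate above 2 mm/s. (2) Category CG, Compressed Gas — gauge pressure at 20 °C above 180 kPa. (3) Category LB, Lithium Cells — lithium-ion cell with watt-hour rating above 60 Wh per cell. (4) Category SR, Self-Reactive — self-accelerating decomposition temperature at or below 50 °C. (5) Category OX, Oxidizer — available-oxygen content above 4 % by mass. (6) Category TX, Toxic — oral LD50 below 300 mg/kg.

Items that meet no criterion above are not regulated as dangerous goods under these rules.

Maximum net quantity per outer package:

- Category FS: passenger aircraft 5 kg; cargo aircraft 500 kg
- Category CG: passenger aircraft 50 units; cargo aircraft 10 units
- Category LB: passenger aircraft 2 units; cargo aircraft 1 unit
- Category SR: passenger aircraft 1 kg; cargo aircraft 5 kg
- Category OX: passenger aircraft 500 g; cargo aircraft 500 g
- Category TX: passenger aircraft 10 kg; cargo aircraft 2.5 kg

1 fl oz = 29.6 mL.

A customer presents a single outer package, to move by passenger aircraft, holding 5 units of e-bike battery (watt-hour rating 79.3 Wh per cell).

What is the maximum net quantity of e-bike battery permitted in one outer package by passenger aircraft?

2 units

The e-bike battery has watt-hour rating 79.3 Wh per cell, which is > 60 Wh per cell, so it is Category LB (Lithium Cells).
The passenger aircraft limit for Category LB is 2 units.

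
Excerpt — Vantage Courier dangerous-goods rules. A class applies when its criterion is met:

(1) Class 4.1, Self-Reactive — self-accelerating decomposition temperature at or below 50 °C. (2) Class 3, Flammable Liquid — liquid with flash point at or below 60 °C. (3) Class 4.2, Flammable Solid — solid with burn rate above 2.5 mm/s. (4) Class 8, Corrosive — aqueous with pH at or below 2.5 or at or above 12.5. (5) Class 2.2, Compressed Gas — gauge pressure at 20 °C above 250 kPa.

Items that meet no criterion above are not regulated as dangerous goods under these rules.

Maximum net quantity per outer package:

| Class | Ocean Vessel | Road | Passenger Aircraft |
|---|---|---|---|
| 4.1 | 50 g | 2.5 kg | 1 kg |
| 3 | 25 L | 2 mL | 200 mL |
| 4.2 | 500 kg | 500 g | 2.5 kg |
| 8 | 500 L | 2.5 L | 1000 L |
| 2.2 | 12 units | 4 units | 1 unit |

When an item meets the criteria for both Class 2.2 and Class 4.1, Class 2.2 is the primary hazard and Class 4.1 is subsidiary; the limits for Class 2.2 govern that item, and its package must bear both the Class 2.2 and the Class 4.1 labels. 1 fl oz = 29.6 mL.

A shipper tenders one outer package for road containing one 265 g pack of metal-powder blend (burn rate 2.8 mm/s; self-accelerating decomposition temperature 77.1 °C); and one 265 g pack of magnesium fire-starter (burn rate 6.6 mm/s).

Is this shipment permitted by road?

No

With burn rate 2.8 mm/s (> 2.5 mm/s), the metal-powder blend falls in Class 4.2.
Burn rate 6.6 mm/s meets the Class 4.2 criterion (Flammable Solid), so the magnesium fire-starter is Class 4.2.
Total Class 4.2: 265 g + 265 g = 530 g.
530 g exceeds the road limit of 500 g for Class 4.2.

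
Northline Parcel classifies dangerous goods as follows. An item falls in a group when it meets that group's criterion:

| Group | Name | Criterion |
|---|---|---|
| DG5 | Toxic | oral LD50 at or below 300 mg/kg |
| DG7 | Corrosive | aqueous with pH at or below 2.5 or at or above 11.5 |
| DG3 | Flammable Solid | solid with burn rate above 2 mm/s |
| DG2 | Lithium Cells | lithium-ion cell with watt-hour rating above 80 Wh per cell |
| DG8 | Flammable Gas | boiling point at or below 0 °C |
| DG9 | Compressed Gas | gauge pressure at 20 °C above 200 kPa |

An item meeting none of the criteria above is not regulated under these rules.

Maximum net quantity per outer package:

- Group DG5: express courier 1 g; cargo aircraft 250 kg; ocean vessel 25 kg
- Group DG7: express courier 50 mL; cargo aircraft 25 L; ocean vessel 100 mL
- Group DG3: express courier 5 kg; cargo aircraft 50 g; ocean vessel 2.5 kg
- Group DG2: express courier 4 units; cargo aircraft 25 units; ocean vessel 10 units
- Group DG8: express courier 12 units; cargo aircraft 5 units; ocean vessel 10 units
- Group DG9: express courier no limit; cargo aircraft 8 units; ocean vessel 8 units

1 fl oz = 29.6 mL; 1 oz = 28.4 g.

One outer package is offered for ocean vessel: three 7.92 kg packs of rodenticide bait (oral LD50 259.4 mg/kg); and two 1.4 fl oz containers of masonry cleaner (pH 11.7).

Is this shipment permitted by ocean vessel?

Yes

Oral LD50 259.4 mg/kg meets the Group DG5 criterion (Toxic), so the rodenticide bait is Group DG5.
The masonry cleaner has pH 11.7, which is ≥ 11.5, so it is Group DG7 (Corrosive).
Group DG7 quantity: two 1.4 fl oz containers = 82.88 mL.
That is within the Group DG7 ocean vessel limit of 100 mL.
Group DG5 quantity: three 7.92 kg packs = 23.76 kg.
23.76 kg ≤ 25 kg (ocean vessel limit, Group DG5) — within limit.
Every hazard group is within its ocean vessel limit and no segregation rule is violated.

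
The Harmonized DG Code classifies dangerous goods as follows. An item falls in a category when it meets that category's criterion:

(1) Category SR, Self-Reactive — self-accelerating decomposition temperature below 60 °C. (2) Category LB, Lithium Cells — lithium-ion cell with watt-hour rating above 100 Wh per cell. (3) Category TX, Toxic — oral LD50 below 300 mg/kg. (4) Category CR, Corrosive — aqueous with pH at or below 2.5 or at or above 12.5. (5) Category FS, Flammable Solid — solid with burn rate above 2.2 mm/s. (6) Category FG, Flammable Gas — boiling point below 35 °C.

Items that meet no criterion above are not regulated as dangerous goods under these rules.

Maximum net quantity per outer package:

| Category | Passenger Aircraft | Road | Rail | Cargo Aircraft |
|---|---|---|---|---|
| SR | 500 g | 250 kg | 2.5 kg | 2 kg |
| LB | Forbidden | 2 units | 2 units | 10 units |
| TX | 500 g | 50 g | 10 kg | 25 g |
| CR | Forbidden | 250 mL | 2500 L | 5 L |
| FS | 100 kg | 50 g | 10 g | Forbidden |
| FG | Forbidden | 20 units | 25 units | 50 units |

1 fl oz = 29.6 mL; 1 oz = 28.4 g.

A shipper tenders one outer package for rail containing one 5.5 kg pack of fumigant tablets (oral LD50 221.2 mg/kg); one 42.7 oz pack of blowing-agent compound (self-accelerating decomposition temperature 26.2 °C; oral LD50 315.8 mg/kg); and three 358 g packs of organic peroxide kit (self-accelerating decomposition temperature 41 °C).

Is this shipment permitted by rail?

Yes

The fumigant tablets have oral LD50 221.2 mg/kg, which is < 300 mg/kg, so they are Category TX (Toxic).
Self-accelerating decomposition temperature 26.2 °C meets the Category SR criterion (Self-Reactive), so the blowing-agent compound is Category SR.
With self-accelerating decomposition temperature 41 °C (< 60 °C), the organic peroxide kit falls in Category SR.
Category SR net quantity: (one 42.7 oz pack = 1212.68 g) + (three 358 g packs = 1.074 kg) = 2286.68 g.
2286.68 g ≤ 2.5 kg (rail limit, Category SR) — within limit.
Category TX quantity: 5.5 kg.
5.5 kg is within the rail limit of 10 kg for Category TX.
Every hazard category is within its rail limit and no segregation rule is violated.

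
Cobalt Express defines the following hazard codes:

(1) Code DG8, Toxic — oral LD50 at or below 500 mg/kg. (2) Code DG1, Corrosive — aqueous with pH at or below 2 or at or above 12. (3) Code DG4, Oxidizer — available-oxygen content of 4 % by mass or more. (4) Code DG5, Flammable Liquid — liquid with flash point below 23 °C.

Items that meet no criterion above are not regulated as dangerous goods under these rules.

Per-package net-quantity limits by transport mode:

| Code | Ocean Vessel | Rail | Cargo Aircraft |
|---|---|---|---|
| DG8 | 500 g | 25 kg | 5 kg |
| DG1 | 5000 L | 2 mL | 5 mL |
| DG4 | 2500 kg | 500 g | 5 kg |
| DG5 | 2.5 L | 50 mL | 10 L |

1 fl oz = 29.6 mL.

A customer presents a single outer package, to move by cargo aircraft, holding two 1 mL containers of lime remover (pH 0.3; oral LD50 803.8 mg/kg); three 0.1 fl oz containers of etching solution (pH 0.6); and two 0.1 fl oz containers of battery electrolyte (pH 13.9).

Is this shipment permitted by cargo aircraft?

No

The lime remover has pH 0.3, which is ≤ 2, so it is Code DG1 (Corrosive).
With pH 0.6 (≤ 2), the etching solution falls in Code DG1.
Battery electrolyte: pH 13.9 ≥ 12 → Code DG1 (Corrosive).
Code DG1 net quantity: (two 1 mL containers = 2 mL) + (three 0.1 fl oz containers = 8.88 mL) + (two 0.1 fl oz containers = 5.92 mL) = 16.8 mL.
That exceeds the Code DG1 cargo aircraft limit of 5 mL.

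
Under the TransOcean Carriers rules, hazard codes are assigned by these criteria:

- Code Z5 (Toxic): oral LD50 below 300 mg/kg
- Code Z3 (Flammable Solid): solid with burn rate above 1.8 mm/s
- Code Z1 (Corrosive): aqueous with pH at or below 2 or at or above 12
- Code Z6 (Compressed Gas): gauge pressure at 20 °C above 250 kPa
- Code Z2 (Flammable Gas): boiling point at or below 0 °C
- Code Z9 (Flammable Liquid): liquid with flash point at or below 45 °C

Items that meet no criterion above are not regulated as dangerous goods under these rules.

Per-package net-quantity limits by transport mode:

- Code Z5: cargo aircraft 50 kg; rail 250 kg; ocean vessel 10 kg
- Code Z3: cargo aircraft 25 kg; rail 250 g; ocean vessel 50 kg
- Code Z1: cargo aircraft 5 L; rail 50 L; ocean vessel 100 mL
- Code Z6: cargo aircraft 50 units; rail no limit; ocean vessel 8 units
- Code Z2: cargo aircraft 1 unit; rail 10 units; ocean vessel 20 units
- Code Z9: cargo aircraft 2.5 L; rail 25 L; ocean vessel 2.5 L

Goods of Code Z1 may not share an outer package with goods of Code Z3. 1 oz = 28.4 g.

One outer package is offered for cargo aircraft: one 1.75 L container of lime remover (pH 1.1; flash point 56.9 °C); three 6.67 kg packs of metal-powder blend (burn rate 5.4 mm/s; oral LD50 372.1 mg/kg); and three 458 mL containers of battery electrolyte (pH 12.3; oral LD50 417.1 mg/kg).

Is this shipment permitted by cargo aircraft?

Lime remover: pH 1.1 ≤ 2 → Code Z1 (Corrosive).
With burn rate 5.4 mm/s (> 1.8 mm/s), the metal-powder blend falls in Code Z3.
With pH 12.3 (≥ 12), the battery electrolyte falls in Code Z1.
Total Code Z1: 1.75 L + (three 458 mL containers = 1.374 L) = 3.124 L.
3.124 L ≤ 5 L (cargo aircraft limit, Code Z1) — within limit.
Code Z3 quantity: three 6.67 kg packs = 20.01 kg.
That is within the Code Z3 cargo aircraft limit of 25 kg.
Code Z1 and Code Z3 may not share an outer package.

No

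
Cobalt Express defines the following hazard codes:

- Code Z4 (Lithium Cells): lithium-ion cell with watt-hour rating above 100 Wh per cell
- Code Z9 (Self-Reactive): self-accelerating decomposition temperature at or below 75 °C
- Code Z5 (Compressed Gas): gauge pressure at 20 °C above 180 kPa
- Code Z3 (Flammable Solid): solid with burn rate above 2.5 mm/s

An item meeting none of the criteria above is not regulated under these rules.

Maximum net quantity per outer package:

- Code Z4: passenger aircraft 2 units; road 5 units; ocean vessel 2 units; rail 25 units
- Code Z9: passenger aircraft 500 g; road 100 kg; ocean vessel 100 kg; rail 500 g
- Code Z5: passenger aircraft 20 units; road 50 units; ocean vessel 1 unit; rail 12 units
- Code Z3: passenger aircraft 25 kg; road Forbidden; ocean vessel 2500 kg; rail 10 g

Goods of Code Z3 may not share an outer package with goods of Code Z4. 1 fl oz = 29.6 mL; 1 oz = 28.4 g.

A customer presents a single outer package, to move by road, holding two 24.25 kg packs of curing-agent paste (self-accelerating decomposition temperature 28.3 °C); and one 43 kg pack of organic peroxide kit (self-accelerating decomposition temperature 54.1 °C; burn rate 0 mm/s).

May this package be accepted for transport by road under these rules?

With self-accelerating decomposition temperature 28.3 °C (≤ 75 °C), the curing-agent paste falls in Code Z9.
The organic peroxide kit has self-accelerating decomposition temperature 54.1 °C, which is ≤ 75 °C, so it is Code Z9 (Self-Reactive).
Total Code Z9: (two 24.25 kg packs = 48.5 kg) + 43 kg = 91.5 kg.
That is within the Code Z9 road limit of 100 kg.

Yes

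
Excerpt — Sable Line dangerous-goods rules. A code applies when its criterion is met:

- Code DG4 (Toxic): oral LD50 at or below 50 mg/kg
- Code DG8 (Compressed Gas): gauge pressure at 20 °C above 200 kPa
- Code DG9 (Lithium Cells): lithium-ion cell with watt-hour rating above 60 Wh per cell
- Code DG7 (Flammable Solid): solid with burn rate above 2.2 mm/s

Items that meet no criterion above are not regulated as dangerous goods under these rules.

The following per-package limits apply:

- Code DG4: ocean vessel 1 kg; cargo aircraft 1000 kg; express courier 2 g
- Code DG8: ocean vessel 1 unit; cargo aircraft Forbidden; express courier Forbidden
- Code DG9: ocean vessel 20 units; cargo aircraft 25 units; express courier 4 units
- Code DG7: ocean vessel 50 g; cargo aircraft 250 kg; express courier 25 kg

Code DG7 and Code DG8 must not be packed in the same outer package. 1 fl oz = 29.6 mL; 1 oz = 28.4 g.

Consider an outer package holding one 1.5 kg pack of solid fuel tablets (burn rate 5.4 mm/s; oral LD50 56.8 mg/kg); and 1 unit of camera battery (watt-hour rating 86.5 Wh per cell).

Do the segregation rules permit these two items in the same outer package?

The solid fuel tablets have burn rate 5.4 mm/s, which is > 2.2 mm/s, so they are Code DG7 (Flammable Solid).
Watt-hour rating 86.5 Wh per cell meets the Code DG9 criterion (Lithium Cells), so the camera battery is Code DG9.
No segregation rule bars Code DG7 with Code DG9.

Yes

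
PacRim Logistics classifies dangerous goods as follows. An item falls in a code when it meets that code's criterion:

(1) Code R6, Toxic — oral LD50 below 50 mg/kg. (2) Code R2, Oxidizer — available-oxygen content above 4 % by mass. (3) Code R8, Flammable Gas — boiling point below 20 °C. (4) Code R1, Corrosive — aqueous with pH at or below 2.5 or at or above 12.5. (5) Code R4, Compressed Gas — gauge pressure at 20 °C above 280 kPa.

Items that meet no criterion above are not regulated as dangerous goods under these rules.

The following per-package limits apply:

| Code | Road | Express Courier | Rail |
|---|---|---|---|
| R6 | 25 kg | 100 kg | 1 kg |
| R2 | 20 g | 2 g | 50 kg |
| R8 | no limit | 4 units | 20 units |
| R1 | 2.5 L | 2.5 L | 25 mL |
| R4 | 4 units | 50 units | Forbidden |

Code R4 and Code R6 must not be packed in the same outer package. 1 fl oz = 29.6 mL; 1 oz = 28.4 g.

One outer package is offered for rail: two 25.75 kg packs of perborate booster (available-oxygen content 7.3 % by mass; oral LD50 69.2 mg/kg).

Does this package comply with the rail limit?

No

Perborate booster: available-oxygen content 7.3 % by mass > 4 % by mass → Code R2 (Oxidizer).
Code R2 quantity: two 25.75 kg packs = 51.5 kg.
51.5 kg > 50 kg (rail limit, Code R2) — over the limit.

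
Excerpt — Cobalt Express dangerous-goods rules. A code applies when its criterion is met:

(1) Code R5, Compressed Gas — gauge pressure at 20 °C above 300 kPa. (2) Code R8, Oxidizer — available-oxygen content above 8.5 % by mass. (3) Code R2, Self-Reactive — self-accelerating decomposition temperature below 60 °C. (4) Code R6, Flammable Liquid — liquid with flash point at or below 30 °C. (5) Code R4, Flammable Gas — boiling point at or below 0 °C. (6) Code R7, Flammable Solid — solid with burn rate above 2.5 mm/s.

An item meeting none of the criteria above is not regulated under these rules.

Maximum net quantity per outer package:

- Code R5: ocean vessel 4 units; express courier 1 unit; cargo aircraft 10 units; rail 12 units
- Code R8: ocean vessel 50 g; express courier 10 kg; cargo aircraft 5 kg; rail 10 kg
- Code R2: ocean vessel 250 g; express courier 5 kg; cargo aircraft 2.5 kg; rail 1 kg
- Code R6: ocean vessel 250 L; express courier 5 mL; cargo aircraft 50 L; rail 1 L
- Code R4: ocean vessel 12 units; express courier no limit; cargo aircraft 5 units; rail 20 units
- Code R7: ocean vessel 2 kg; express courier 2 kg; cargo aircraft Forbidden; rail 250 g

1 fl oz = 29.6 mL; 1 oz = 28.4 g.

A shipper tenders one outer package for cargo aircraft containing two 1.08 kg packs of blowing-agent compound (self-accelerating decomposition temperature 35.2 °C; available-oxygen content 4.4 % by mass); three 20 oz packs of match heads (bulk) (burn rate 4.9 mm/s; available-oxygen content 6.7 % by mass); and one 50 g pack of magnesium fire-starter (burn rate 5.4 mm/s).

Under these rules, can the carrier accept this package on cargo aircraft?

No

Blowing-agent compound: self-accelerating decomposition temperature 35.2 °C < 60 °C → Code R2 (Self-Reactive).
Burn rate 4.9 mm/s meets the Code R7 criterion (Flammable Solid), so the match heads (bulk) are Code R7.
With burn rate 5.4 mm/s (> 2.5 mm/s), the magnesium fire-starter falls in Code R7.
Code R7 net quantity: (three 20 oz packs = 1.704 kg) + 50 g = 1.754 kg.
By cargo aircraft, Code R7 is Forbidden regardless of quantity.
Code R2 quantity: two 1.08 kg packs = 2.16 kg.
2.16 kg ≤ 2.5 kg (cargo aircraft limit, Code R2) — within limit.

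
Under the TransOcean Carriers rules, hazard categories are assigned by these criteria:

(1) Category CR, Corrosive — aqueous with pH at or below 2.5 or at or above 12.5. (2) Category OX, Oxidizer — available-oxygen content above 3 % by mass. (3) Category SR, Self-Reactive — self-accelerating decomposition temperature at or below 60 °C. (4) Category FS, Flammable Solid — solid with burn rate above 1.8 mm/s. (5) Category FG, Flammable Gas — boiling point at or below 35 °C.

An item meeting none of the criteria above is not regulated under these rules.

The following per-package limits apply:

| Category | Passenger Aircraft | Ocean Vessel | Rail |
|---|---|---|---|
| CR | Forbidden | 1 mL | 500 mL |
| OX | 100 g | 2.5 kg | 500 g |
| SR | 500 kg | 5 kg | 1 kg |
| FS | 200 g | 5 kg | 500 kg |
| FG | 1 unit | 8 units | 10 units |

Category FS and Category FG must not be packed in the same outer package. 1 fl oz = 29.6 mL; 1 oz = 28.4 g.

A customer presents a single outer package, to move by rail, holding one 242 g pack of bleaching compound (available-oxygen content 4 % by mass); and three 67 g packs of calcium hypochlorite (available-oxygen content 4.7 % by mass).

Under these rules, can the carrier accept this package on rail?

Bleaching compound: available-oxygen content 4 % by mass > 3 % by mass → Category OX (Oxidizer).
The calcium hypochlorite has available-oxygen content 4.7 % by mass, which is > 3 % by mass, so it is Category OX (Oxidizer).
Category OX net quantity: 242 g + (three 67 g packs = 201 g) = 443 g.
443 g is within the rail limit of 500 g for Category OX.

Yes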